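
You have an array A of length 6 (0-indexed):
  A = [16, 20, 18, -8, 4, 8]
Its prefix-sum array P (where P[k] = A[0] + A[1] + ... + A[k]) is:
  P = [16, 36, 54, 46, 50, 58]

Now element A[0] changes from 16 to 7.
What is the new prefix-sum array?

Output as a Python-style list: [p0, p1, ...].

Change: A[0] 16 -> 7, delta = -9
P[k] for k < 0: unchanged (A[0] not included)
P[k] for k >= 0: shift by delta = -9
  P[0] = 16 + -9 = 7
  P[1] = 36 + -9 = 27
  P[2] = 54 + -9 = 45
  P[3] = 46 + -9 = 37
  P[4] = 50 + -9 = 41
  P[5] = 58 + -9 = 49

Answer: [7, 27, 45, 37, 41, 49]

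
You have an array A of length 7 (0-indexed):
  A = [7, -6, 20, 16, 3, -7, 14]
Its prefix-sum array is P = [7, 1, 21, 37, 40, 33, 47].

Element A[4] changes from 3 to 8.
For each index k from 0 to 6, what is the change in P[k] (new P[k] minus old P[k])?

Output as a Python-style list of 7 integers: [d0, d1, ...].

Element change: A[4] 3 -> 8, delta = 5
For k < 4: P[k] unchanged, delta_P[k] = 0
For k >= 4: P[k] shifts by exactly 5
Delta array: [0, 0, 0, 0, 5, 5, 5]

Answer: [0, 0, 0, 0, 5, 5, 5]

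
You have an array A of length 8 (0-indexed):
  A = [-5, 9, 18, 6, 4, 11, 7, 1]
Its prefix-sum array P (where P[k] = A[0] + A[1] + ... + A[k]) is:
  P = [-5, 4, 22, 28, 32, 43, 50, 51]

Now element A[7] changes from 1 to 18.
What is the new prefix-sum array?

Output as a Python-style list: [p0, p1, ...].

Answer: [-5, 4, 22, 28, 32, 43, 50, 68]

Derivation:
Change: A[7] 1 -> 18, delta = 17
P[k] for k < 7: unchanged (A[7] not included)
P[k] for k >= 7: shift by delta = 17
  P[0] = -5 + 0 = -5
  P[1] = 4 + 0 = 4
  P[2] = 22 + 0 = 22
  P[3] = 28 + 0 = 28
  P[4] = 32 + 0 = 32
  P[5] = 43 + 0 = 43
  P[6] = 50 + 0 = 50
  P[7] = 51 + 17 = 68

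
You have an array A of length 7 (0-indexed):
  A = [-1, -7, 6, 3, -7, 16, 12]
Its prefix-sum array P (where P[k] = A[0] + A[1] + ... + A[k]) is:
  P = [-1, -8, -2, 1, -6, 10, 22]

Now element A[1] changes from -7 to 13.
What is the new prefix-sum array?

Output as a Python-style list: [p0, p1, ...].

Change: A[1] -7 -> 13, delta = 20
P[k] for k < 1: unchanged (A[1] not included)
P[k] for k >= 1: shift by delta = 20
  P[0] = -1 + 0 = -1
  P[1] = -8 + 20 = 12
  P[2] = -2 + 20 = 18
  P[3] = 1 + 20 = 21
  P[4] = -6 + 20 = 14
  P[5] = 10 + 20 = 30
  P[6] = 22 + 20 = 42

Answer: [-1, 12, 18, 21, 14, 30, 42]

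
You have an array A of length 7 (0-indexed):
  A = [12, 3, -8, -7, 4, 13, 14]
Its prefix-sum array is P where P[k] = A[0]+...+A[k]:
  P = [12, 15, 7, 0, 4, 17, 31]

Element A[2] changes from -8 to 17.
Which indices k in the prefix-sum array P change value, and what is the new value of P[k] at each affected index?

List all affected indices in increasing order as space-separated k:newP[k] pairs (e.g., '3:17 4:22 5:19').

P[k] = A[0] + ... + A[k]
P[k] includes A[2] iff k >= 2
Affected indices: 2, 3, ..., 6; delta = 25
  P[2]: 7 + 25 = 32
  P[3]: 0 + 25 = 25
  P[4]: 4 + 25 = 29
  P[5]: 17 + 25 = 42
  P[6]: 31 + 25 = 56

Answer: 2:32 3:25 4:29 5:42 6:56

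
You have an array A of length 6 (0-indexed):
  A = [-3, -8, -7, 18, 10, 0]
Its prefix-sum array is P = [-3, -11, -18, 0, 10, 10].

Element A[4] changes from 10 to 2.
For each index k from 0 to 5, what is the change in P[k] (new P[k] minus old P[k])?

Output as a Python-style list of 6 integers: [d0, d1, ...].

Answer: [0, 0, 0, 0, -8, -8]

Derivation:
Element change: A[4] 10 -> 2, delta = -8
For k < 4: P[k] unchanged, delta_P[k] = 0
For k >= 4: P[k] shifts by exactly -8
Delta array: [0, 0, 0, 0, -8, -8]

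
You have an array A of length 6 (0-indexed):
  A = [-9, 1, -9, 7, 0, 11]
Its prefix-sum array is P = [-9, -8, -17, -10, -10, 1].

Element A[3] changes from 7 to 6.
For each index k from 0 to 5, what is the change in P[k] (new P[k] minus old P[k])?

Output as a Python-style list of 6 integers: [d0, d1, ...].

Element change: A[3] 7 -> 6, delta = -1
For k < 3: P[k] unchanged, delta_P[k] = 0
For k >= 3: P[k] shifts by exactly -1
Delta array: [0, 0, 0, -1, -1, -1]

Answer: [0, 0, 0, -1, -1, -1]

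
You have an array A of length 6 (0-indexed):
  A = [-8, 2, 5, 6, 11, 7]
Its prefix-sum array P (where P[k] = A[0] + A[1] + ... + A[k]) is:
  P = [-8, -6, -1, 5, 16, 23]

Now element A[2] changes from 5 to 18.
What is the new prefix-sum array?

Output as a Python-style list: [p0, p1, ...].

Change: A[2] 5 -> 18, delta = 13
P[k] for k < 2: unchanged (A[2] not included)
P[k] for k >= 2: shift by delta = 13
  P[0] = -8 + 0 = -8
  P[1] = -6 + 0 = -6
  P[2] = -1 + 13 = 12
  P[3] = 5 + 13 = 18
  P[4] = 16 + 13 = 29
  P[5] = 23 + 13 = 36

Answer: [-8, -6, 12, 18, 29, 36]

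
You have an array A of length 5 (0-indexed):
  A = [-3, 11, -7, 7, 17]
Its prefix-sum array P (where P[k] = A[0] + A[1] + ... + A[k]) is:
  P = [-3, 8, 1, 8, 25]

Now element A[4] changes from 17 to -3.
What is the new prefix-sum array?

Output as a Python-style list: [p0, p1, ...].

Answer: [-3, 8, 1, 8, 5]

Derivation:
Change: A[4] 17 -> -3, delta = -20
P[k] for k < 4: unchanged (A[4] not included)
P[k] for k >= 4: shift by delta = -20
  P[0] = -3 + 0 = -3
  P[1] = 8 + 0 = 8
  P[2] = 1 + 0 = 1
  P[3] = 8 + 0 = 8
  P[4] = 25 + -20 = 5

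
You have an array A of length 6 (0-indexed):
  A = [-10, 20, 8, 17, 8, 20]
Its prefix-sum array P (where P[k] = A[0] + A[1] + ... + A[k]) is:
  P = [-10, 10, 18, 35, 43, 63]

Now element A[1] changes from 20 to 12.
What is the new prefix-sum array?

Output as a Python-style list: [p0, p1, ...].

Change: A[1] 20 -> 12, delta = -8
P[k] for k < 1: unchanged (A[1] not included)
P[k] for k >= 1: shift by delta = -8
  P[0] = -10 + 0 = -10
  P[1] = 10 + -8 = 2
  P[2] = 18 + -8 = 10
  P[3] = 35 + -8 = 27
  P[4] = 43 + -8 = 35
  P[5] = 63 + -8 = 55

Answer: [-10, 2, 10, 27, 35, 55]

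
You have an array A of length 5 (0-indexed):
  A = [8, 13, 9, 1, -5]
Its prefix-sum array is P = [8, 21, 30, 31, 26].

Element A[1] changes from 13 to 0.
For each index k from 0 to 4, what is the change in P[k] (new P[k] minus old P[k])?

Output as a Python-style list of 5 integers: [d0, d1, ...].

Answer: [0, -13, -13, -13, -13]

Derivation:
Element change: A[1] 13 -> 0, delta = -13
For k < 1: P[k] unchanged, delta_P[k] = 0
For k >= 1: P[k] shifts by exactly -13
Delta array: [0, -13, -13, -13, -13]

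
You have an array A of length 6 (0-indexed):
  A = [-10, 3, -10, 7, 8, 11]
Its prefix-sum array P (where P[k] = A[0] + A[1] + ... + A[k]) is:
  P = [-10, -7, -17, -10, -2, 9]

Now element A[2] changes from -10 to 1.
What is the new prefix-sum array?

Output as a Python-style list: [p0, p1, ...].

Change: A[2] -10 -> 1, delta = 11
P[k] for k < 2: unchanged (A[2] not included)
P[k] for k >= 2: shift by delta = 11
  P[0] = -10 + 0 = -10
  P[1] = -7 + 0 = -7
  P[2] = -17 + 11 = -6
  P[3] = -10 + 11 = 1
  P[4] = -2 + 11 = 9
  P[5] = 9 + 11 = 20

Answer: [-10, -7, -6, 1, 9, 20]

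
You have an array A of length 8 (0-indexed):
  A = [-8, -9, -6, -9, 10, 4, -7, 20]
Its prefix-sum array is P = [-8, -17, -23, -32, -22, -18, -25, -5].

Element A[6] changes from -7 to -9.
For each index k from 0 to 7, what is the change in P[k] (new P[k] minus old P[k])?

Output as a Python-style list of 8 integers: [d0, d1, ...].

Answer: [0, 0, 0, 0, 0, 0, -2, -2]

Derivation:
Element change: A[6] -7 -> -9, delta = -2
For k < 6: P[k] unchanged, delta_P[k] = 0
For k >= 6: P[k] shifts by exactly -2
Delta array: [0, 0, 0, 0, 0, 0, -2, -2]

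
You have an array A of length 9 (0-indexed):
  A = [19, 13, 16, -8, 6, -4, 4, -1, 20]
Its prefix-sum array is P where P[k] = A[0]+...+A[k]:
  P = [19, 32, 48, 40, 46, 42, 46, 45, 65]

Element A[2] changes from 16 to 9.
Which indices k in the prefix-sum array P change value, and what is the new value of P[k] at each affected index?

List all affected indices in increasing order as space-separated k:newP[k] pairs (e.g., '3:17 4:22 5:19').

P[k] = A[0] + ... + A[k]
P[k] includes A[2] iff k >= 2
Affected indices: 2, 3, ..., 8; delta = -7
  P[2]: 48 + -7 = 41
  P[3]: 40 + -7 = 33
  P[4]: 46 + -7 = 39
  P[5]: 42 + -7 = 35
  P[6]: 46 + -7 = 39
  P[7]: 45 + -7 = 38
  P[8]: 65 + -7 = 58

Answer: 2:41 3:33 4:39 5:35 6:39 7:38 8:58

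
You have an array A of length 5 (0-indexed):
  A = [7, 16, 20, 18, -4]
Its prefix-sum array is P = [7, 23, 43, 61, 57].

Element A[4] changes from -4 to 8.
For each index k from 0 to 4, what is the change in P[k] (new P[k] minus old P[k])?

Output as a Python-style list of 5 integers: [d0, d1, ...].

Element change: A[4] -4 -> 8, delta = 12
For k < 4: P[k] unchanged, delta_P[k] = 0
For k >= 4: P[k] shifts by exactly 12
Delta array: [0, 0, 0, 0, 12]

Answer: [0, 0, 0, 0, 12]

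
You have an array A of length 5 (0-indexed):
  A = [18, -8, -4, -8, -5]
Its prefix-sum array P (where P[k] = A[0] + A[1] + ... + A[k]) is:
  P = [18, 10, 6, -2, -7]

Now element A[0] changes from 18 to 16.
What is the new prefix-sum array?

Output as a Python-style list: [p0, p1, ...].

Change: A[0] 18 -> 16, delta = -2
P[k] for k < 0: unchanged (A[0] not included)
P[k] for k >= 0: shift by delta = -2
  P[0] = 18 + -2 = 16
  P[1] = 10 + -2 = 8
  P[2] = 6 + -2 = 4
  P[3] = -2 + -2 = -4
  P[4] = -7 + -2 = -9

Answer: [16, 8, 4, -4, -9]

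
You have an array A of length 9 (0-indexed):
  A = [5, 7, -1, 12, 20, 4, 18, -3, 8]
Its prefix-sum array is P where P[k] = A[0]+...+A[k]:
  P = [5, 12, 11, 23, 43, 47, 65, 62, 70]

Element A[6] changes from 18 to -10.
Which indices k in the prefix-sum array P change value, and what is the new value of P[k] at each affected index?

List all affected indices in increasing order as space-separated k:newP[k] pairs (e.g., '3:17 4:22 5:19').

Answer: 6:37 7:34 8:42

Derivation:
P[k] = A[0] + ... + A[k]
P[k] includes A[6] iff k >= 6
Affected indices: 6, 7, ..., 8; delta = -28
  P[6]: 65 + -28 = 37
  P[7]: 62 + -28 = 34
  P[8]: 70 + -28 = 42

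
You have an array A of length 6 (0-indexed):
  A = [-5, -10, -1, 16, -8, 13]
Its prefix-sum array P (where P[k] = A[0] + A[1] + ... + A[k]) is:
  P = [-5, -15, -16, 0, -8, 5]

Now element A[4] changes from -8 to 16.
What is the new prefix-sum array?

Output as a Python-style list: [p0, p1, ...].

Change: A[4] -8 -> 16, delta = 24
P[k] for k < 4: unchanged (A[4] not included)
P[k] for k >= 4: shift by delta = 24
  P[0] = -5 + 0 = -5
  P[1] = -15 + 0 = -15
  P[2] = -16 + 0 = -16
  P[3] = 0 + 0 = 0
  P[4] = -8 + 24 = 16
  P[5] = 5 + 24 = 29

Answer: [-5, -15, -16, 0, 16, 29]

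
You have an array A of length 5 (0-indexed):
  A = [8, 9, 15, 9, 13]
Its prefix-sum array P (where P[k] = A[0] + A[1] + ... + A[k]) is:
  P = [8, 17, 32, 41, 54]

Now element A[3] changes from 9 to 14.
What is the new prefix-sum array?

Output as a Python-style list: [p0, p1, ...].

Change: A[3] 9 -> 14, delta = 5
P[k] for k < 3: unchanged (A[3] not included)
P[k] for k >= 3: shift by delta = 5
  P[0] = 8 + 0 = 8
  P[1] = 17 + 0 = 17
  P[2] = 32 + 0 = 32
  P[3] = 41 + 5 = 46
  P[4] = 54 + 5 = 59

Answer: [8, 17, 32, 46, 59]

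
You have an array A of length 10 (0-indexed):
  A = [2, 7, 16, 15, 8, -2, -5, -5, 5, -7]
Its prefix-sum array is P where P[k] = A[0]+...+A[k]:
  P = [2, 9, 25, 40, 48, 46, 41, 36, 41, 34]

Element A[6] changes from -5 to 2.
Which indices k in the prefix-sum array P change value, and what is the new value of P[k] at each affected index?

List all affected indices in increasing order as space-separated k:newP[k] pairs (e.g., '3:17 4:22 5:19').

Answer: 6:48 7:43 8:48 9:41

Derivation:
P[k] = A[0] + ... + A[k]
P[k] includes A[6] iff k >= 6
Affected indices: 6, 7, ..., 9; delta = 7
  P[6]: 41 + 7 = 48
  P[7]: 36 + 7 = 43
  P[8]: 41 + 7 = 48
  P[9]: 34 + 7 = 41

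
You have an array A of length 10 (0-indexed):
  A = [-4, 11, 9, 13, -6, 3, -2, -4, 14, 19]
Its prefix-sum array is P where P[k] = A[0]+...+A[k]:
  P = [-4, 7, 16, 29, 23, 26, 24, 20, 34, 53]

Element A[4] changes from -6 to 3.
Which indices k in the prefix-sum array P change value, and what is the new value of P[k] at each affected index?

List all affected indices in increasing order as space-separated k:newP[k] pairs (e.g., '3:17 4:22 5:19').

Answer: 4:32 5:35 6:33 7:29 8:43 9:62

Derivation:
P[k] = A[0] + ... + A[k]
P[k] includes A[4] iff k >= 4
Affected indices: 4, 5, ..., 9; delta = 9
  P[4]: 23 + 9 = 32
  P[5]: 26 + 9 = 35
  P[6]: 24 + 9 = 33
  P[7]: 20 + 9 = 29
  P[8]: 34 + 9 = 43
  P[9]: 53 + 9 = 62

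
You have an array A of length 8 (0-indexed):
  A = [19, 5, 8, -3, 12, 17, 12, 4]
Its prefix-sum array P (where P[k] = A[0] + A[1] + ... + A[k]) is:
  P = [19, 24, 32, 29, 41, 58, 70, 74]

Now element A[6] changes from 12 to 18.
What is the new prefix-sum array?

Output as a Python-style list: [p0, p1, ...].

Change: A[6] 12 -> 18, delta = 6
P[k] for k < 6: unchanged (A[6] not included)
P[k] for k >= 6: shift by delta = 6
  P[0] = 19 + 0 = 19
  P[1] = 24 + 0 = 24
  P[2] = 32 + 0 = 32
  P[3] = 29 + 0 = 29
  P[4] = 41 + 0 = 41
  P[5] = 58 + 0 = 58
  P[6] = 70 + 6 = 76
  P[7] = 74 + 6 = 80

Answer: [19, 24, 32, 29, 41, 58, 76, 80]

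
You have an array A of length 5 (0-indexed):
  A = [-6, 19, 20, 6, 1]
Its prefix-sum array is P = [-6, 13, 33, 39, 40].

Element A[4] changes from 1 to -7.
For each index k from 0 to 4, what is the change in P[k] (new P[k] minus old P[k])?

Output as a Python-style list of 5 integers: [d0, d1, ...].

Element change: A[4] 1 -> -7, delta = -8
For k < 4: P[k] unchanged, delta_P[k] = 0
For k >= 4: P[k] shifts by exactly -8
Delta array: [0, 0, 0, 0, -8]

Answer: [0, 0, 0, 0, -8]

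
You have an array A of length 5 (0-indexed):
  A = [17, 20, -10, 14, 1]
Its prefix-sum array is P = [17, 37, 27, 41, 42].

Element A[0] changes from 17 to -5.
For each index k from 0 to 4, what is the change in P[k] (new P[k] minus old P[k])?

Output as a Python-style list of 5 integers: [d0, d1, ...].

Element change: A[0] 17 -> -5, delta = -22
For k < 0: P[k] unchanged, delta_P[k] = 0
For k >= 0: P[k] shifts by exactly -22
Delta array: [-22, -22, -22, -22, -22]

Answer: [-22, -22, -22, -22, -22]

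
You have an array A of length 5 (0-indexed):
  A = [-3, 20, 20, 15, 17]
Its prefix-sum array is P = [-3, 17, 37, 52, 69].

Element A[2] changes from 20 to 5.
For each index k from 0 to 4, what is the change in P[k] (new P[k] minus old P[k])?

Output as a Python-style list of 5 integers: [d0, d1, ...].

Answer: [0, 0, -15, -15, -15]

Derivation:
Element change: A[2] 20 -> 5, delta = -15
For k < 2: P[k] unchanged, delta_P[k] = 0
For k >= 2: P[k] shifts by exactly -15
Delta array: [0, 0, -15, -15, -15]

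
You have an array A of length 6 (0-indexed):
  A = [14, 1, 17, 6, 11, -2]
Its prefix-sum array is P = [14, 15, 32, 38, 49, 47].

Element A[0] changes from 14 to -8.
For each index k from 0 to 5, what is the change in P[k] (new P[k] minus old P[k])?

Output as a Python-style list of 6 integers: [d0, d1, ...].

Answer: [-22, -22, -22, -22, -22, -22]

Derivation:
Element change: A[0] 14 -> -8, delta = -22
For k < 0: P[k] unchanged, delta_P[k] = 0
For k >= 0: P[k] shifts by exactly -22
Delta array: [-22, -22, -22, -22, -22, -22]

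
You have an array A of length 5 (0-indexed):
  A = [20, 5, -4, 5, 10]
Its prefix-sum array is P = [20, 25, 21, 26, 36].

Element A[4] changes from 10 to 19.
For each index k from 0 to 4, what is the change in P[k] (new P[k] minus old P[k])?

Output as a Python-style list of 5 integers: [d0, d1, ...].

Answer: [0, 0, 0, 0, 9]

Derivation:
Element change: A[4] 10 -> 19, delta = 9
For k < 4: P[k] unchanged, delta_P[k] = 0
For k >= 4: P[k] shifts by exactly 9
Delta array: [0, 0, 0, 0, 9]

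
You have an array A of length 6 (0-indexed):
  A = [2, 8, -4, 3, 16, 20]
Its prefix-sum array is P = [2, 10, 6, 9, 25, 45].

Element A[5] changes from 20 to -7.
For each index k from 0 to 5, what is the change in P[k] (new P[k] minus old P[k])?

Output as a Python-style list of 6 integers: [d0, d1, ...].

Answer: [0, 0, 0, 0, 0, -27]

Derivation:
Element change: A[5] 20 -> -7, delta = -27
For k < 5: P[k] unchanged, delta_P[k] = 0
For k >= 5: P[k] shifts by exactly -27
Delta array: [0, 0, 0, 0, 0, -27]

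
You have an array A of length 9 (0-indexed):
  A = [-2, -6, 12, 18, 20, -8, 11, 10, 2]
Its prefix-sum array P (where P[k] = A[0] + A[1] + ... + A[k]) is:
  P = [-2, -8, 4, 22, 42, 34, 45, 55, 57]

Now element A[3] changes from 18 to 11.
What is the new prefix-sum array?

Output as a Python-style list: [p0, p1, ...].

Answer: [-2, -8, 4, 15, 35, 27, 38, 48, 50]

Derivation:
Change: A[3] 18 -> 11, delta = -7
P[k] for k < 3: unchanged (A[3] not included)
P[k] for k >= 3: shift by delta = -7
  P[0] = -2 + 0 = -2
  P[1] = -8 + 0 = -8
  P[2] = 4 + 0 = 4
  P[3] = 22 + -7 = 15
  P[4] = 42 + -7 = 35
  P[5] = 34 + -7 = 27
  P[6] = 45 + -7 = 38
  P[7] = 55 + -7 = 48
  P[8] = 57 + -7 = 50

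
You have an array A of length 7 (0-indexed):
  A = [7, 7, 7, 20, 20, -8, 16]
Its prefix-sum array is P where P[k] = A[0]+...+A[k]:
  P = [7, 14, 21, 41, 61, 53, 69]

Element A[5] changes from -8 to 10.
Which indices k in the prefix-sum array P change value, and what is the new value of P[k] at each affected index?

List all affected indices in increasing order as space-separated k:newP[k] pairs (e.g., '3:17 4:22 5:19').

Answer: 5:71 6:87

Derivation:
P[k] = A[0] + ... + A[k]
P[k] includes A[5] iff k >= 5
Affected indices: 5, 6, ..., 6; delta = 18
  P[5]: 53 + 18 = 71
  P[6]: 69 + 18 = 87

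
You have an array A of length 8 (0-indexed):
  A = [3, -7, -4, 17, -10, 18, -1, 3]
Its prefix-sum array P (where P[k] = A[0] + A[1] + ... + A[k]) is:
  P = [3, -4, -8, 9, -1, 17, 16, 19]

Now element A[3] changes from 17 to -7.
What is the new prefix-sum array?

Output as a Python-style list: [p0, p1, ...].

Answer: [3, -4, -8, -15, -25, -7, -8, -5]

Derivation:
Change: A[3] 17 -> -7, delta = -24
P[k] for k < 3: unchanged (A[3] not included)
P[k] for k >= 3: shift by delta = -24
  P[0] = 3 + 0 = 3
  P[1] = -4 + 0 = -4
  P[2] = -8 + 0 = -8
  P[3] = 9 + -24 = -15
  P[4] = -1 + -24 = -25
  P[5] = 17 + -24 = -7
  P[6] = 16 + -24 = -8
  P[7] = 19 + -24 = -5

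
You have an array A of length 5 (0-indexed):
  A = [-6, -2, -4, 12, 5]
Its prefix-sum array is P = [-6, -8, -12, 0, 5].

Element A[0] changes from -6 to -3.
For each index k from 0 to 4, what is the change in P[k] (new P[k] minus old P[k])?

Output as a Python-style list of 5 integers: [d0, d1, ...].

Element change: A[0] -6 -> -3, delta = 3
For k < 0: P[k] unchanged, delta_P[k] = 0
For k >= 0: P[k] shifts by exactly 3
Delta array: [3, 3, 3, 3, 3]

Answer: [3, 3, 3, 3, 3]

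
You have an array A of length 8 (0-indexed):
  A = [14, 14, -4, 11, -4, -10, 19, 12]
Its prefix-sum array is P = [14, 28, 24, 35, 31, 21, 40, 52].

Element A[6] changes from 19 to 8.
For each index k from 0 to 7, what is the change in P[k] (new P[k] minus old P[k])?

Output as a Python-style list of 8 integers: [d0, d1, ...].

Element change: A[6] 19 -> 8, delta = -11
For k < 6: P[k] unchanged, delta_P[k] = 0
For k >= 6: P[k] shifts by exactly -11
Delta array: [0, 0, 0, 0, 0, 0, -11, -11]

Answer: [0, 0, 0, 0, 0, 0, -11, -11]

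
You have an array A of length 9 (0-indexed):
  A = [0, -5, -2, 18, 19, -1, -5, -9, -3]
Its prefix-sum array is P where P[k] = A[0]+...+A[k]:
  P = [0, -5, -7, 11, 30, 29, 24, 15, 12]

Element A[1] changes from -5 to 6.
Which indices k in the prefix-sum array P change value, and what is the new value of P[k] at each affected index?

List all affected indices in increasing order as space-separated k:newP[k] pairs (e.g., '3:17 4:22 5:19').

P[k] = A[0] + ... + A[k]
P[k] includes A[1] iff k >= 1
Affected indices: 1, 2, ..., 8; delta = 11
  P[1]: -5 + 11 = 6
  P[2]: -7 + 11 = 4
  P[3]: 11 + 11 = 22
  P[4]: 30 + 11 = 41
  P[5]: 29 + 11 = 40
  P[6]: 24 + 11 = 35
  P[7]: 15 + 11 = 26
  P[8]: 12 + 11 = 23

Answer: 1:6 2:4 3:22 4:41 5:40 6:35 7:26 8:23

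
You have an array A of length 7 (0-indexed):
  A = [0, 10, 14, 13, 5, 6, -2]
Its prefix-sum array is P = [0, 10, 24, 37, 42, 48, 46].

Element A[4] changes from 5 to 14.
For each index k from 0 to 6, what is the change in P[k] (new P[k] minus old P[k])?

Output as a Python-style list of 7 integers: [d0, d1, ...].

Answer: [0, 0, 0, 0, 9, 9, 9]

Derivation:
Element change: A[4] 5 -> 14, delta = 9
For k < 4: P[k] unchanged, delta_P[k] = 0
For k >= 4: P[k] shifts by exactly 9
Delta array: [0, 0, 0, 0, 9, 9, 9]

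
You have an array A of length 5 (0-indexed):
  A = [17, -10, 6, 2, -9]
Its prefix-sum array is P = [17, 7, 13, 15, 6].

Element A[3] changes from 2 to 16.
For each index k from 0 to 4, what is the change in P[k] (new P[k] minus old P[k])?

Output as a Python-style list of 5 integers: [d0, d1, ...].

Element change: A[3] 2 -> 16, delta = 14
For k < 3: P[k] unchanged, delta_P[k] = 0
For k >= 3: P[k] shifts by exactly 14
Delta array: [0, 0, 0, 14, 14]

Answer: [0, 0, 0, 14, 14]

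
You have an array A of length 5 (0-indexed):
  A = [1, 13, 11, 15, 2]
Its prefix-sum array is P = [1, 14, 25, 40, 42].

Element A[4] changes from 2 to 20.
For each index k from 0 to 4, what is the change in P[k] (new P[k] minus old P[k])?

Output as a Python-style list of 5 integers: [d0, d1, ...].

Element change: A[4] 2 -> 20, delta = 18
For k < 4: P[k] unchanged, delta_P[k] = 0
For k >= 4: P[k] shifts by exactly 18
Delta array: [0, 0, 0, 0, 18]

Answer: [0, 0, 0, 0, 18]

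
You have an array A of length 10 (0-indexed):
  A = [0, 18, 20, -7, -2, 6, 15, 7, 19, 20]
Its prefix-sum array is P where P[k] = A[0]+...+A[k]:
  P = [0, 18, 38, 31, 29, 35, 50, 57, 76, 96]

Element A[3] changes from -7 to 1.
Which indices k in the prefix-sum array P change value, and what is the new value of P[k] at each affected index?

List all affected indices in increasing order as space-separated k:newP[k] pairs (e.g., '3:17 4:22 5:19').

Answer: 3:39 4:37 5:43 6:58 7:65 8:84 9:104

Derivation:
P[k] = A[0] + ... + A[k]
P[k] includes A[3] iff k >= 3
Affected indices: 3, 4, ..., 9; delta = 8
  P[3]: 31 + 8 = 39
  P[4]: 29 + 8 = 37
  P[5]: 35 + 8 = 43
  P[6]: 50 + 8 = 58
  P[7]: 57 + 8 = 65
  P[8]: 76 + 8 = 84
  P[9]: 96 + 8 = 104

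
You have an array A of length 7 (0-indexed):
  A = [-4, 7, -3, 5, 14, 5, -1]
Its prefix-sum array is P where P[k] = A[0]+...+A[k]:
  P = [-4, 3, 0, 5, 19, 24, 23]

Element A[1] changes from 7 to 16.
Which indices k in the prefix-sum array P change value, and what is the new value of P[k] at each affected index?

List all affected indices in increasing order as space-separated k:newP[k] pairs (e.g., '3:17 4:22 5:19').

Answer: 1:12 2:9 3:14 4:28 5:33 6:32

Derivation:
P[k] = A[0] + ... + A[k]
P[k] includes A[1] iff k >= 1
Affected indices: 1, 2, ..., 6; delta = 9
  P[1]: 3 + 9 = 12
  P[2]: 0 + 9 = 9
  P[3]: 5 + 9 = 14
  P[4]: 19 + 9 = 28
  P[5]: 24 + 9 = 33
  P[6]: 23 + 9 = 32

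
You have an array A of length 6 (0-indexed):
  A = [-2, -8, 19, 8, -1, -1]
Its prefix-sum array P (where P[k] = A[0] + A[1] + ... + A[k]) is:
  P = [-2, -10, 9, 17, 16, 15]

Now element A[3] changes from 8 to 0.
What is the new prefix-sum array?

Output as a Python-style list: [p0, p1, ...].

Change: A[3] 8 -> 0, delta = -8
P[k] for k < 3: unchanged (A[3] not included)
P[k] for k >= 3: shift by delta = -8
  P[0] = -2 + 0 = -2
  P[1] = -10 + 0 = -10
  P[2] = 9 + 0 = 9
  P[3] = 17 + -8 = 9
  P[4] = 16 + -8 = 8
  P[5] = 15 + -8 = 7

Answer: [-2, -10, 9, 9, 8, 7]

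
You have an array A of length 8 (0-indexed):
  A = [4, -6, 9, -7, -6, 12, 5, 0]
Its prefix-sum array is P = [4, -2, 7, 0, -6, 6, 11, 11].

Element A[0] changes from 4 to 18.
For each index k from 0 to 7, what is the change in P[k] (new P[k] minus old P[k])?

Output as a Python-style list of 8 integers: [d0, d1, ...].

Answer: [14, 14, 14, 14, 14, 14, 14, 14]

Derivation:
Element change: A[0] 4 -> 18, delta = 14
For k < 0: P[k] unchanged, delta_P[k] = 0
For k >= 0: P[k] shifts by exactly 14
Delta array: [14, 14, 14, 14, 14, 14, 14, 14]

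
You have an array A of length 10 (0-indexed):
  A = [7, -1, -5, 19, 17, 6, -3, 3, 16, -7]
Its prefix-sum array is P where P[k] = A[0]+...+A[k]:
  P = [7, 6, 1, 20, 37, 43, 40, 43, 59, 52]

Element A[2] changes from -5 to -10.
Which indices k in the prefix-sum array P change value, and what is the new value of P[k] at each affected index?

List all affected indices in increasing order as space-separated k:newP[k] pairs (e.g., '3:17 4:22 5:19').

Answer: 2:-4 3:15 4:32 5:38 6:35 7:38 8:54 9:47

Derivation:
P[k] = A[0] + ... + A[k]
P[k] includes A[2] iff k >= 2
Affected indices: 2, 3, ..., 9; delta = -5
  P[2]: 1 + -5 = -4
  P[3]: 20 + -5 = 15
  P[4]: 37 + -5 = 32
  P[5]: 43 + -5 = 38
  P[6]: 40 + -5 = 35
  P[7]: 43 + -5 = 38
  P[8]: 59 + -5 = 54
  P[9]: 52 + -5 = 47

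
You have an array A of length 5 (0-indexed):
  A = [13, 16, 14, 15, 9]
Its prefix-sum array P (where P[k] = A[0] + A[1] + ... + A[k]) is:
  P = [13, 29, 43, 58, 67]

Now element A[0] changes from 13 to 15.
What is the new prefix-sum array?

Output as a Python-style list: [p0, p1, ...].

Answer: [15, 31, 45, 60, 69]

Derivation:
Change: A[0] 13 -> 15, delta = 2
P[k] for k < 0: unchanged (A[0] not included)
P[k] for k >= 0: shift by delta = 2
  P[0] = 13 + 2 = 15
  P[1] = 29 + 2 = 31
  P[2] = 43 + 2 = 45
  P[3] = 58 + 2 = 60
  P[4] = 67 + 2 = 69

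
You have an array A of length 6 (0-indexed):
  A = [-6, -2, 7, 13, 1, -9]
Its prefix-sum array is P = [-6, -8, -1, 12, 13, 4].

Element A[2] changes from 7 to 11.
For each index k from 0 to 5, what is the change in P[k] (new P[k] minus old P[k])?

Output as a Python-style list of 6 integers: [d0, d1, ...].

Element change: A[2] 7 -> 11, delta = 4
For k < 2: P[k] unchanged, delta_P[k] = 0
For k >= 2: P[k] shifts by exactly 4
Delta array: [0, 0, 4, 4, 4, 4]

Answer: [0, 0, 4, 4, 4, 4]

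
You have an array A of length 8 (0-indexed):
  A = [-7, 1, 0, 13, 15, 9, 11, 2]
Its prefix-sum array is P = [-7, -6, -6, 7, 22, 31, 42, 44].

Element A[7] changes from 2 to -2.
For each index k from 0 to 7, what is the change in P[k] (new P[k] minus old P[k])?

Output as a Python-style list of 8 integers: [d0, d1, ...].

Element change: A[7] 2 -> -2, delta = -4
For k < 7: P[k] unchanged, delta_P[k] = 0
For k >= 7: P[k] shifts by exactly -4
Delta array: [0, 0, 0, 0, 0, 0, 0, -4]

Answer: [0, 0, 0, 0, 0, 0, 0, -4]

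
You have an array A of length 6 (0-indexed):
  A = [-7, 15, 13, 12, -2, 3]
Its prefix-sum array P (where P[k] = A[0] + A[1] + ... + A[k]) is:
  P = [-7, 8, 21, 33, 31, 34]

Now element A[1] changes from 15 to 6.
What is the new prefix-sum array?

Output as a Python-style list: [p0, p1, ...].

Answer: [-7, -1, 12, 24, 22, 25]

Derivation:
Change: A[1] 15 -> 6, delta = -9
P[k] for k < 1: unchanged (A[1] not included)
P[k] for k >= 1: shift by delta = -9
  P[0] = -7 + 0 = -7
  P[1] = 8 + -9 = -1
  P[2] = 21 + -9 = 12
  P[3] = 33 + -9 = 24
  P[4] = 31 + -9 = 22
  P[5] = 34 + -9 = 25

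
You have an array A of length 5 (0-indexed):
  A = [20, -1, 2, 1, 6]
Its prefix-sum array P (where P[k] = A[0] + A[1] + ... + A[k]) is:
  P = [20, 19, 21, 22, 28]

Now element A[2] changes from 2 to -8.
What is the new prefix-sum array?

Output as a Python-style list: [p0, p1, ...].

Answer: [20, 19, 11, 12, 18]

Derivation:
Change: A[2] 2 -> -8, delta = -10
P[k] for k < 2: unchanged (A[2] not included)
P[k] for k >= 2: shift by delta = -10
  P[0] = 20 + 0 = 20
  P[1] = 19 + 0 = 19
  P[2] = 21 + -10 = 11
  P[3] = 22 + -10 = 12
  P[4] = 28 + -10 = 18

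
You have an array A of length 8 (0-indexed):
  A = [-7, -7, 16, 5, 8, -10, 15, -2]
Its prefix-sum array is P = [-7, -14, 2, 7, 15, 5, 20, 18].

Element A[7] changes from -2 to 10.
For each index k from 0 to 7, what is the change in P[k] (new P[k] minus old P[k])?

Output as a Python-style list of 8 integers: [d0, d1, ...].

Element change: A[7] -2 -> 10, delta = 12
For k < 7: P[k] unchanged, delta_P[k] = 0
For k >= 7: P[k] shifts by exactly 12
Delta array: [0, 0, 0, 0, 0, 0, 0, 12]

Answer: [0, 0, 0, 0, 0, 0, 0, 12]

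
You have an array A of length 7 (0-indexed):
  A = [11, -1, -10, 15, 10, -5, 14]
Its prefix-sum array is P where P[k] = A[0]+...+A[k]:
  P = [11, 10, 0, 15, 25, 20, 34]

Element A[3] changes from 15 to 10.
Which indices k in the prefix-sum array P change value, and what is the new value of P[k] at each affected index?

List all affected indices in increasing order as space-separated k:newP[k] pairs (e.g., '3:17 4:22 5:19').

P[k] = A[0] + ... + A[k]
P[k] includes A[3] iff k >= 3
Affected indices: 3, 4, ..., 6; delta = -5
  P[3]: 15 + -5 = 10
  P[4]: 25 + -5 = 20
  P[5]: 20 + -5 = 15
  P[6]: 34 + -5 = 29

Answer: 3:10 4:20 5:15 6:29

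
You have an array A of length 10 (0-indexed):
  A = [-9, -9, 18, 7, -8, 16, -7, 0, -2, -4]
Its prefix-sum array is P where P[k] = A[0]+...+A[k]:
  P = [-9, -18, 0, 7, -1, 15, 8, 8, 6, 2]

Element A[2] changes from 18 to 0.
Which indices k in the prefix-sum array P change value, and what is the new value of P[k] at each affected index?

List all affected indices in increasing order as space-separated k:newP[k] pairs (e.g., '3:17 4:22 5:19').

P[k] = A[0] + ... + A[k]
P[k] includes A[2] iff k >= 2
Affected indices: 2, 3, ..., 9; delta = -18
  P[2]: 0 + -18 = -18
  P[3]: 7 + -18 = -11
  P[4]: -1 + -18 = -19
  P[5]: 15 + -18 = -3
  P[6]: 8 + -18 = -10
  P[7]: 8 + -18 = -10
  P[8]: 6 + -18 = -12
  P[9]: 2 + -18 = -16

Answer: 2:-18 3:-11 4:-19 5:-3 6:-10 7:-10 8:-12 9:-16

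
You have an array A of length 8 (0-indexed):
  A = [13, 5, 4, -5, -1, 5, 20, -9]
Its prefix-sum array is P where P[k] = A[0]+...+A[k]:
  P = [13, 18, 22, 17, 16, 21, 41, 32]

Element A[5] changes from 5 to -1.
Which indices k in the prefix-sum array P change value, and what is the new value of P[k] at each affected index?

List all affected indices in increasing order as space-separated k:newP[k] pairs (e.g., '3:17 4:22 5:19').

P[k] = A[0] + ... + A[k]
P[k] includes A[5] iff k >= 5
Affected indices: 5, 6, ..., 7; delta = -6
  P[5]: 21 + -6 = 15
  P[6]: 41 + -6 = 35
  P[7]: 32 + -6 = 26

Answer: 5:15 6:35 7:26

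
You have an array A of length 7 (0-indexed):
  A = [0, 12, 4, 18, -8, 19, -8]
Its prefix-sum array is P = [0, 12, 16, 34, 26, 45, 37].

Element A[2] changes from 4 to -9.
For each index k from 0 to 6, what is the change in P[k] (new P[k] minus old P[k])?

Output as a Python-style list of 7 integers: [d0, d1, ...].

Element change: A[2] 4 -> -9, delta = -13
For k < 2: P[k] unchanged, delta_P[k] = 0
For k >= 2: P[k] shifts by exactly -13
Delta array: [0, 0, -13, -13, -13, -13, -13]

Answer: [0, 0, -13, -13, -13, -13, -13]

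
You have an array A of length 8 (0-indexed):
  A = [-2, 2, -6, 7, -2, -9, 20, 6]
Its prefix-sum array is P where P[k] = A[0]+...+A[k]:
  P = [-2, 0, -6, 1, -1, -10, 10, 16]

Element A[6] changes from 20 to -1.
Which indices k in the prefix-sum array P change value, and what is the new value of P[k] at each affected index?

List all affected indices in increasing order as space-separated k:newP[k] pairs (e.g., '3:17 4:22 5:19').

P[k] = A[0] + ... + A[k]
P[k] includes A[6] iff k >= 6
Affected indices: 6, 7, ..., 7; delta = -21
  P[6]: 10 + -21 = -11
  P[7]: 16 + -21 = -5

Answer: 6:-11 7:-5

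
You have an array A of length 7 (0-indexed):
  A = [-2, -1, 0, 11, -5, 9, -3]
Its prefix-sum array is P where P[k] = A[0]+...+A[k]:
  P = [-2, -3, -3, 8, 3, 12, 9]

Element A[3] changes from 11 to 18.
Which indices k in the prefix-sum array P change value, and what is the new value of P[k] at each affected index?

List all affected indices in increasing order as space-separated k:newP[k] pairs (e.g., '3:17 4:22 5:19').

P[k] = A[0] + ... + A[k]
P[k] includes A[3] iff k >= 3
Affected indices: 3, 4, ..., 6; delta = 7
  P[3]: 8 + 7 = 15
  P[4]: 3 + 7 = 10
  P[5]: 12 + 7 = 19
  P[6]: 9 + 7 = 16

Answer: 3:15 4:10 5:19 6:16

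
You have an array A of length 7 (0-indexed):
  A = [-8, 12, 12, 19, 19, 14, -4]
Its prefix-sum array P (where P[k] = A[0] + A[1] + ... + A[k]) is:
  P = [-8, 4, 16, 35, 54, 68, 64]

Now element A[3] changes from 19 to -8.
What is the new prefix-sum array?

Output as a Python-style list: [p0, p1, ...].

Change: A[3] 19 -> -8, delta = -27
P[k] for k < 3: unchanged (A[3] not included)
P[k] for k >= 3: shift by delta = -27
  P[0] = -8 + 0 = -8
  P[1] = 4 + 0 = 4
  P[2] = 16 + 0 = 16
  P[3] = 35 + -27 = 8
  P[4] = 54 + -27 = 27
  P[5] = 68 + -27 = 41
  P[6] = 64 + -27 = 37

Answer: [-8, 4, 16, 8, 27, 41, 37]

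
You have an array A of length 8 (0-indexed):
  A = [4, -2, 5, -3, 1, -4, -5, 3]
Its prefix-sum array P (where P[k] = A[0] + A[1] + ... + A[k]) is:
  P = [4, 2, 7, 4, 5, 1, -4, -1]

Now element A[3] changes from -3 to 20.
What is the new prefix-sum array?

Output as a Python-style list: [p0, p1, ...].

Answer: [4, 2, 7, 27, 28, 24, 19, 22]

Derivation:
Change: A[3] -3 -> 20, delta = 23
P[k] for k < 3: unchanged (A[3] not included)
P[k] for k >= 3: shift by delta = 23
  P[0] = 4 + 0 = 4
  P[1] = 2 + 0 = 2
  P[2] = 7 + 0 = 7
  P[3] = 4 + 23 = 27
  P[4] = 5 + 23 = 28
  P[5] = 1 + 23 = 24
  P[6] = -4 + 23 = 19
  P[7] = -1 + 23 = 22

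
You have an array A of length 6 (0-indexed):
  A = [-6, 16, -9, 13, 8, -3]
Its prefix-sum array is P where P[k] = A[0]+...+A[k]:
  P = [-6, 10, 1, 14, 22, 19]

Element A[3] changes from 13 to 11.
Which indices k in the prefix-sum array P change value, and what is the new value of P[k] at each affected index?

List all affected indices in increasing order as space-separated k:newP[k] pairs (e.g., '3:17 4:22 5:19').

Answer: 3:12 4:20 5:17

Derivation:
P[k] = A[0] + ... + A[k]
P[k] includes A[3] iff k >= 3
Affected indices: 3, 4, ..., 5; delta = -2
  P[3]: 14 + -2 = 12
  P[4]: 22 + -2 = 20
  P[5]: 19 + -2 = 17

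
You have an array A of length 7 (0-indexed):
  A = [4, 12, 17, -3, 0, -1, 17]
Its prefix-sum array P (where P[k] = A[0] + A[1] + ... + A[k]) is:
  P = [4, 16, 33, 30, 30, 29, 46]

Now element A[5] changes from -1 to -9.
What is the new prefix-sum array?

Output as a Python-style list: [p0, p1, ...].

Answer: [4, 16, 33, 30, 30, 21, 38]

Derivation:
Change: A[5] -1 -> -9, delta = -8
P[k] for k < 5: unchanged (A[5] not included)
P[k] for k >= 5: shift by delta = -8
  P[0] = 4 + 0 = 4
  P[1] = 16 + 0 = 16
  P[2] = 33 + 0 = 33
  P[3] = 30 + 0 = 30
  P[4] = 30 + 0 = 30
  P[5] = 29 + -8 = 21
  P[6] = 46 + -8 = 38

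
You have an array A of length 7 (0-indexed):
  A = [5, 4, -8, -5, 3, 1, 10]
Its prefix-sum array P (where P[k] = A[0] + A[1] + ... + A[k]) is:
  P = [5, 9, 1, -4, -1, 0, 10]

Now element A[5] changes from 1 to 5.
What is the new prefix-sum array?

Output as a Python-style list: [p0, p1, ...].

Change: A[5] 1 -> 5, delta = 4
P[k] for k < 5: unchanged (A[5] not included)
P[k] for k >= 5: shift by delta = 4
  P[0] = 5 + 0 = 5
  P[1] = 9 + 0 = 9
  P[2] = 1 + 0 = 1
  P[3] = -4 + 0 = -4
  P[4] = -1 + 0 = -1
  P[5] = 0 + 4 = 4
  P[6] = 10 + 4 = 14

Answer: [5, 9, 1, -4, -1, 4, 14]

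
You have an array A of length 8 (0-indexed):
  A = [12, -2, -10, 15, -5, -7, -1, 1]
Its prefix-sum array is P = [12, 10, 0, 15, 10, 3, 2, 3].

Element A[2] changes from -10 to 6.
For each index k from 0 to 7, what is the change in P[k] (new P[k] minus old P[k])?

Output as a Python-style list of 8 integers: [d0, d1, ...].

Answer: [0, 0, 16, 16, 16, 16, 16, 16]

Derivation:
Element change: A[2] -10 -> 6, delta = 16
For k < 2: P[k] unchanged, delta_P[k] = 0
For k >= 2: P[k] shifts by exactly 16
Delta array: [0, 0, 16, 16, 16, 16, 16, 16]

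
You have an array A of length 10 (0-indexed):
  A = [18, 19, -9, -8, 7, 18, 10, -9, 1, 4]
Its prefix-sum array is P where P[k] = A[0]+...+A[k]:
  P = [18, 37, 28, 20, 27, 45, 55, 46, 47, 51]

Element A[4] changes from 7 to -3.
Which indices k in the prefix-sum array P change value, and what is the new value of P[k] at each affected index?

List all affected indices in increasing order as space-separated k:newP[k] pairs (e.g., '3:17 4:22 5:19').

Answer: 4:17 5:35 6:45 7:36 8:37 9:41

Derivation:
P[k] = A[0] + ... + A[k]
P[k] includes A[4] iff k >= 4
Affected indices: 4, 5, ..., 9; delta = -10
  P[4]: 27 + -10 = 17
  P[5]: 45 + -10 = 35
  P[6]: 55 + -10 = 45
  P[7]: 46 + -10 = 36
  P[8]: 47 + -10 = 37
  P[9]: 51 + -10 = 41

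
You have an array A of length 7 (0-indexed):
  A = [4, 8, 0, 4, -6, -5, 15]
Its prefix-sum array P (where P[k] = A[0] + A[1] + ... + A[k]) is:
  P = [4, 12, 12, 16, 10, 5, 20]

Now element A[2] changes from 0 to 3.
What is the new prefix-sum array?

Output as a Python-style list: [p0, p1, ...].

Change: A[2] 0 -> 3, delta = 3
P[k] for k < 2: unchanged (A[2] not included)
P[k] for k >= 2: shift by delta = 3
  P[0] = 4 + 0 = 4
  P[1] = 12 + 0 = 12
  P[2] = 12 + 3 = 15
  P[3] = 16 + 3 = 19
  P[4] = 10 + 3 = 13
  P[5] = 5 + 3 = 8
  P[6] = 20 + 3 = 23

Answer: [4, 12, 15, 19, 13, 8, 23]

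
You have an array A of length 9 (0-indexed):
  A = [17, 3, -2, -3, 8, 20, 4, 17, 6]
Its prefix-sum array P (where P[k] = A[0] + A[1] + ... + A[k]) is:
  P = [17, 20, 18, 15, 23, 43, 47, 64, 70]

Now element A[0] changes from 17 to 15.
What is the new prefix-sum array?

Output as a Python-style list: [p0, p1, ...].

Answer: [15, 18, 16, 13, 21, 41, 45, 62, 68]

Derivation:
Change: A[0] 17 -> 15, delta = -2
P[k] for k < 0: unchanged (A[0] not included)
P[k] for k >= 0: shift by delta = -2
  P[0] = 17 + -2 = 15
  P[1] = 20 + -2 = 18
  P[2] = 18 + -2 = 16
  P[3] = 15 + -2 = 13
  P[4] = 23 + -2 = 21
  P[5] = 43 + -2 = 41
  P[6] = 47 + -2 = 45
  P[7] = 64 + -2 = 62
  P[8] = 70 + -2 = 68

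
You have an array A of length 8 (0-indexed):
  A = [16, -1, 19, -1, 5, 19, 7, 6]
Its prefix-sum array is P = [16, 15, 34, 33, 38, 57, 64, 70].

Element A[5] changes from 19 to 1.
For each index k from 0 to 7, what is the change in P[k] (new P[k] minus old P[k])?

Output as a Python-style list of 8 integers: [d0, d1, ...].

Element change: A[5] 19 -> 1, delta = -18
For k < 5: P[k] unchanged, delta_P[k] = 0
For k >= 5: P[k] shifts by exactly -18
Delta array: [0, 0, 0, 0, 0, -18, -18, -18]

Answer: [0, 0, 0, 0, 0, -18, -18, -18]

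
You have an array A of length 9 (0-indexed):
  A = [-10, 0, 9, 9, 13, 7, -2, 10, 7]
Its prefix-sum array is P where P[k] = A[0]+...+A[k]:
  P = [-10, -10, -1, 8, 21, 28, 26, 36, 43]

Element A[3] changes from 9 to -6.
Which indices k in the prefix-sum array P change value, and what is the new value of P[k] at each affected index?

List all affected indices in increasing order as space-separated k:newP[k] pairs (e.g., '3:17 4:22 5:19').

Answer: 3:-7 4:6 5:13 6:11 7:21 8:28

Derivation:
P[k] = A[0] + ... + A[k]
P[k] includes A[3] iff k >= 3
Affected indices: 3, 4, ..., 8; delta = -15
  P[3]: 8 + -15 = -7
  P[4]: 21 + -15 = 6
  P[5]: 28 + -15 = 13
  P[6]: 26 + -15 = 11
  P[7]: 36 + -15 = 21
  P[8]: 43 + -15 = 28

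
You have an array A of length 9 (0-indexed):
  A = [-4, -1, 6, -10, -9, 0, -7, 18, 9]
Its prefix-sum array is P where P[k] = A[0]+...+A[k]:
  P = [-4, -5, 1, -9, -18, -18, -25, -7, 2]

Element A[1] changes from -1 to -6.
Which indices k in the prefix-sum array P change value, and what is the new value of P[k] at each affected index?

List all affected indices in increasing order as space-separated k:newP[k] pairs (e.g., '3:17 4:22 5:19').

Answer: 1:-10 2:-4 3:-14 4:-23 5:-23 6:-30 7:-12 8:-3

Derivation:
P[k] = A[0] + ... + A[k]
P[k] includes A[1] iff k >= 1
Affected indices: 1, 2, ..., 8; delta = -5
  P[1]: -5 + -5 = -10
  P[2]: 1 + -5 = -4
  P[3]: -9 + -5 = -14
  P[4]: -18 + -5 = -23
  P[5]: -18 + -5 = -23
  P[6]: -25 + -5 = -30
  P[7]: -7 + -5 = -12
  P[8]: 2 + -5 = -3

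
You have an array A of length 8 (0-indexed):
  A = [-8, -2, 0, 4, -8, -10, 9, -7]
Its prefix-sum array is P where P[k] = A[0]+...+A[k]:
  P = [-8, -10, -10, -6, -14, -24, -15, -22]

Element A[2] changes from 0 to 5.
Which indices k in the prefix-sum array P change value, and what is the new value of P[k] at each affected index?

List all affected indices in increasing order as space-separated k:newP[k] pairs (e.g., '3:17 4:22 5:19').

Answer: 2:-5 3:-1 4:-9 5:-19 6:-10 7:-17

Derivation:
P[k] = A[0] + ... + A[k]
P[k] includes A[2] iff k >= 2
Affected indices: 2, 3, ..., 7; delta = 5
  P[2]: -10 + 5 = -5
  P[3]: -6 + 5 = -1
  P[4]: -14 + 5 = -9
  P[5]: -24 + 5 = -19
  P[6]: -15 + 5 = -10
  P[7]: -22 + 5 = -17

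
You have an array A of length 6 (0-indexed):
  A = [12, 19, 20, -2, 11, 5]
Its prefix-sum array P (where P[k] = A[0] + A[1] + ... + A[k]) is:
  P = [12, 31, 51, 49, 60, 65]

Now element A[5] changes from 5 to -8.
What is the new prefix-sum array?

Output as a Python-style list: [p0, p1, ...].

Answer: [12, 31, 51, 49, 60, 52]

Derivation:
Change: A[5] 5 -> -8, delta = -13
P[k] for k < 5: unchanged (A[5] not included)
P[k] for k >= 5: shift by delta = -13
  P[0] = 12 + 0 = 12
  P[1] = 31 + 0 = 31
  P[2] = 51 + 0 = 51
  P[3] = 49 + 0 = 49
  P[4] = 60 + 0 = 60
  P[5] = 65 + -13 = 52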